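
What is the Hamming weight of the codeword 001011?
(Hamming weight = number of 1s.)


Counting 1s in 001011

3


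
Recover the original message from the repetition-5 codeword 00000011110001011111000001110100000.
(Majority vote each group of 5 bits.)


Groups: 00000, 01111, 00010, 11111, 00000, 11101, 00000
Majority votes: 0101010

0101010


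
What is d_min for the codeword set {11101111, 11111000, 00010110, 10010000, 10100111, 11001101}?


Comparing all pairs, minimum distance: 2
Can detect 1 errors, correct 0 errors

2


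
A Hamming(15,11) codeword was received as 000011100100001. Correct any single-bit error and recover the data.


Syndrome = 1: error at position 1

Data: 01110100001 (corrected bit 1)


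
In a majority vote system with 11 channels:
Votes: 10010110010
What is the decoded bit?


Ones: 5 out of 11
Threshold: 6

0 (5/11 voted 1)


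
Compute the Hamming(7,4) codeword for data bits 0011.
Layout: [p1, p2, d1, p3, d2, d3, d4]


Parity bits: p1=1, p2=0, p3=0

1000011


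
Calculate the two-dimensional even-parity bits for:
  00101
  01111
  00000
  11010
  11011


Row parities: 00010
Column parities: 01011

Row P: 00010, Col P: 01011, Corner: 1


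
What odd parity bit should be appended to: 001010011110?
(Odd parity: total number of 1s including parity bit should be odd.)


Number of 1s in data: 6
Parity bit: 1

1


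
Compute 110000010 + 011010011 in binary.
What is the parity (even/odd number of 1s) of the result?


110000010 = 386
011010011 = 211
Sum = 597 = 1001010101
1s count = 5

odd parity (5 ones in 1001010101)


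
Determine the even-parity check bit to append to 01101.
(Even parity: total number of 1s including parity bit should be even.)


Number of 1s in data: 3
Parity bit: 1

1


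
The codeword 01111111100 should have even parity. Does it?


Number of 1s: 8

Yes, parity is correct (8 ones)


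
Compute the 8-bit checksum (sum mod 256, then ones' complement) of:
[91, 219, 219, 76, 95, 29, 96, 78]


Sum = 903 mod 256 = 135
Complement = 120

120


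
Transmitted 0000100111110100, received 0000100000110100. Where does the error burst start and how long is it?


XOR: 0000000111000000

Burst at position 7, length 3


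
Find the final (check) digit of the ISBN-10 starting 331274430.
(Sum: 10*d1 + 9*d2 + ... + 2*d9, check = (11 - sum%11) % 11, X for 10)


Weighted sum: 166
166 mod 11 = 1

Check digit: X


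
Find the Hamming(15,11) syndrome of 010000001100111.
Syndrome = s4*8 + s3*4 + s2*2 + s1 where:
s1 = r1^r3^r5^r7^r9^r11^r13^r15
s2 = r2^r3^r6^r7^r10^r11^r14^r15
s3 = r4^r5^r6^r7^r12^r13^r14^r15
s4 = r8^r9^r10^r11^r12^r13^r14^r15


s1=1, s2=0, s3=1, s4=1

Syndrome = 13 (error at position 13)


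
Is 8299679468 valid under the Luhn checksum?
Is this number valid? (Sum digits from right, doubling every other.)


Luhn sum = 61
61 mod 10 = 1

Invalid (Luhn sum mod 10 = 1)


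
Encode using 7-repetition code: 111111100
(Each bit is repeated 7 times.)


Each bit -> 7 copies

111111111111111111111111111111111111111111111111100000000000000


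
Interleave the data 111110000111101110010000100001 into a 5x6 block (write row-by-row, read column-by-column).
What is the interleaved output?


Matrix:
  111110
  000111
  101110
  010000
  100001
Read columns: 101011001010100111001110001001

101011001010100111001110001001


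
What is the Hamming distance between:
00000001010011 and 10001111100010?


XOR: 10001110110001
Count of 1s: 7

7


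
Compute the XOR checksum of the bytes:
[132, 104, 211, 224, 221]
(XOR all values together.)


XOR chain: 132 ^ 104 ^ 211 ^ 224 ^ 221 = 2

2


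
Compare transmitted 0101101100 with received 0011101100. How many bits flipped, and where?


XOR: 0110000000

2 error(s) at position(s): 1, 2


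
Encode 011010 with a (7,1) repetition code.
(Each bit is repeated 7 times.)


Each bit -> 7 copies

000000011111111111111000000011111110000000


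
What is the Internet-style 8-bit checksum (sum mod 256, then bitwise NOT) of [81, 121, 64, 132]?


Sum = 398 mod 256 = 142
Complement = 113

113


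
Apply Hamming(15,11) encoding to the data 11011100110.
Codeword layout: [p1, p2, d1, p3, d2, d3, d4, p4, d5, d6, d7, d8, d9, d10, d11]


Parity bits: p1=1, p2=0, p3=0, p4=0

101010101100110


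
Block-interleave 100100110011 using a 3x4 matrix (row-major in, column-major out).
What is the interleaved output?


Matrix:
  1001
  0011
  0011
Read columns: 100000011111

100000011111


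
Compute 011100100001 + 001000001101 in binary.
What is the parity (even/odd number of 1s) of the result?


011100100001 = 1825
001000001101 = 525
Sum = 2350 = 100100101110
1s count = 6

even parity (6 ones in 100100101110)


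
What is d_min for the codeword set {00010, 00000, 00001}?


Comparing all pairs, minimum distance: 1
Can detect 0 errors, correct 0 errors

1


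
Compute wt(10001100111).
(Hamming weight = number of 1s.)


Counting 1s in 10001100111

6


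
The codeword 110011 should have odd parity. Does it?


Number of 1s: 4

No, parity error (4 ones)


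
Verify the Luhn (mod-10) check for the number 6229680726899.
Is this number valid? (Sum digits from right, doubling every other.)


Luhn sum = 70
70 mod 10 = 0

Valid (Luhn sum mod 10 = 0)


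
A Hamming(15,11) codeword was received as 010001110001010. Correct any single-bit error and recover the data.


Syndrome = 9: error at position 9

Data: 00111001010 (corrected bit 9)


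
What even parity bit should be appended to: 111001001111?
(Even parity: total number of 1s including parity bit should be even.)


Number of 1s in data: 8
Parity bit: 0

0


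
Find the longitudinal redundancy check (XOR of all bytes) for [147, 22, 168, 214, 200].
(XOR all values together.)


XOR chain: 147 ^ 22 ^ 168 ^ 214 ^ 200 = 51

51


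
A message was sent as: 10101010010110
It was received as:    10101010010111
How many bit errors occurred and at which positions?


XOR: 00000000000001

1 error(s) at position(s): 13


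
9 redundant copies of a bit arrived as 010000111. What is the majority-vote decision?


Ones: 4 out of 9
Threshold: 5

0 (4/9 voted 1)


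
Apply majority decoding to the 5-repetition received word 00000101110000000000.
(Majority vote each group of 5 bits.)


Groups: 00000, 10111, 00000, 00000
Majority votes: 0100

0100


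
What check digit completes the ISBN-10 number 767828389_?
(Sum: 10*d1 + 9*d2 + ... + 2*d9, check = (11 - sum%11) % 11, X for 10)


Weighted sum: 342
342 mod 11 = 1

Check digit: X


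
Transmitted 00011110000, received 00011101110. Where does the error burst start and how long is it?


XOR: 00000011110

Burst at position 6, length 4


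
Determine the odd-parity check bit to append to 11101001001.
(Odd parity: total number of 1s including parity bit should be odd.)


Number of 1s in data: 6
Parity bit: 1

1


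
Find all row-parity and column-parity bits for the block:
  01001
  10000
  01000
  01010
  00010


Row parities: 01101
Column parities: 11001

Row P: 01101, Col P: 11001, Corner: 1


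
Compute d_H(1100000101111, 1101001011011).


XOR: 0001001110100
Count of 1s: 5

5


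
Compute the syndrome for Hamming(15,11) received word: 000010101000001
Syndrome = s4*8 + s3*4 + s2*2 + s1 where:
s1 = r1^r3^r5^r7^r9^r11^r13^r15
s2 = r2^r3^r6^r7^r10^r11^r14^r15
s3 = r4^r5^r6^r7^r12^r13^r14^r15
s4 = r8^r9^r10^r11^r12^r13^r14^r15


s1=0, s2=0, s3=1, s4=0

Syndrome = 4 (error at position 4)


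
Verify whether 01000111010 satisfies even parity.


Number of 1s: 5

No, parity error (5 ones)


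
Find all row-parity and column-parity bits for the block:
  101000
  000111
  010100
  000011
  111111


Row parities: 01000
Column parities: 000111

Row P: 01000, Col P: 000111, Corner: 1


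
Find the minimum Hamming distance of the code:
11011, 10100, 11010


Comparing all pairs, minimum distance: 1
Can detect 0 errors, correct 0 errors

1


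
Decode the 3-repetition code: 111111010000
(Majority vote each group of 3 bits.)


Groups: 111, 111, 010, 000
Majority votes: 1100

1100


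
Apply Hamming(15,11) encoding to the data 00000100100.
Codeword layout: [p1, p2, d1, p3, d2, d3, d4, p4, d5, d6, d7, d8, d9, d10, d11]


Parity bits: p1=1, p2=1, p3=1, p4=0

110100000100100


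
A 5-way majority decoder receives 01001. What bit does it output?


Ones: 2 out of 5
Threshold: 3

0 (2/5 voted 1)


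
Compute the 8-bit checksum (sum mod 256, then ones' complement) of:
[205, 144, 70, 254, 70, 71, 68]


Sum = 882 mod 256 = 114
Complement = 141

141


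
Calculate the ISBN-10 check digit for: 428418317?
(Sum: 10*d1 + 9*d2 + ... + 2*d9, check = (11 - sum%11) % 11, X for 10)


Weighted sum: 225
225 mod 11 = 5

Check digit: 6


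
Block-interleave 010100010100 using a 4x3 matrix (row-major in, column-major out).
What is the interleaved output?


Matrix:
  010
  100
  010
  100
Read columns: 010110100000

010110100000


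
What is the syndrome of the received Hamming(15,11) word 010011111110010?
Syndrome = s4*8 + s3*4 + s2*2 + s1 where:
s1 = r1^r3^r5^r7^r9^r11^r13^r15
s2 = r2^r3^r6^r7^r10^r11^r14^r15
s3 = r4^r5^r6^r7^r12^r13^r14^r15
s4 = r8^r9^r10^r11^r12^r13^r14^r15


s1=0, s2=0, s3=0, s4=1

Syndrome = 8 (error at position 8)


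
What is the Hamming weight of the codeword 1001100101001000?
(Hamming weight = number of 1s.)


Counting 1s in 1001100101001000

6


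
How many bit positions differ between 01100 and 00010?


XOR: 01110
Count of 1s: 3

3


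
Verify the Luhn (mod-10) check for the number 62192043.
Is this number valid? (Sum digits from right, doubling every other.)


Luhn sum = 31
31 mod 10 = 1

Invalid (Luhn sum mod 10 = 1)


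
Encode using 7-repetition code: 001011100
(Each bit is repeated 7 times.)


Each bit -> 7 copies

000000000000001111111000000011111111111111111111100000000000000


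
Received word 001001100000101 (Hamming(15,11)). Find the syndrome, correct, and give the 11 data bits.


Syndrome = 0: no error detected

Data: 10110000101 (no errors)


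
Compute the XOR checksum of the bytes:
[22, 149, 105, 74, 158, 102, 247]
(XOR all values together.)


XOR chain: 22 ^ 149 ^ 105 ^ 74 ^ 158 ^ 102 ^ 247 = 175

175


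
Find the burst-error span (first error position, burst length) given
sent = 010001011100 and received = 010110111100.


XOR: 000111100000

Burst at position 3, length 4


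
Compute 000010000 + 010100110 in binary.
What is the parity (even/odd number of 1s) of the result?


000010000 = 16
010100110 = 166
Sum = 182 = 10110110
1s count = 5

odd parity (5 ones in 10110110)


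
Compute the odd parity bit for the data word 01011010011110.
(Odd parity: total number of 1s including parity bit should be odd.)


Number of 1s in data: 8
Parity bit: 1

1


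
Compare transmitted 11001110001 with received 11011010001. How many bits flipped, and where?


XOR: 00010100000

2 error(s) at position(s): 3, 5


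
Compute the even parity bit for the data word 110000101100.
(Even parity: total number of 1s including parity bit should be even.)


Number of 1s in data: 5
Parity bit: 1

1


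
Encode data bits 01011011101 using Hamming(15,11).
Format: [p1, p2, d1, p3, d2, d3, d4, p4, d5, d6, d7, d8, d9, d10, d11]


Parity bits: p1=0, p2=1, p3=1, p4=1

010110111011101


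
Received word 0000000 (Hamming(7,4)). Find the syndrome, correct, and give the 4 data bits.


Syndrome = 0: no error detected

Data: 0000 (no errors)


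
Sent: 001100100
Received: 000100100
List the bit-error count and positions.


XOR: 001000000

1 error(s) at position(s): 2


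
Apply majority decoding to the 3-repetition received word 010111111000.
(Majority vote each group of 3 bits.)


Groups: 010, 111, 111, 000
Majority votes: 0110

0110


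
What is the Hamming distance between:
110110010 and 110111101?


XOR: 000001111
Count of 1s: 4

4


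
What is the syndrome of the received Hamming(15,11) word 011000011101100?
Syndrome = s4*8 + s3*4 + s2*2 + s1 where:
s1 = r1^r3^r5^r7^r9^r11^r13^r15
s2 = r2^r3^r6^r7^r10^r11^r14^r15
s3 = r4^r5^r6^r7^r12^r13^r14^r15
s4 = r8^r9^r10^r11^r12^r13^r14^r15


s1=1, s2=1, s3=0, s4=1

Syndrome = 11 (error at position 11)


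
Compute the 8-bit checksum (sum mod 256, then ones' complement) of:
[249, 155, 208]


Sum = 612 mod 256 = 100
Complement = 155

155


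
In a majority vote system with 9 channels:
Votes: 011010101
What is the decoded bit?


Ones: 5 out of 9
Threshold: 5

1 (5/9 voted 1)


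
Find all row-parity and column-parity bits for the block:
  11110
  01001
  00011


Row parities: 000
Column parities: 10100

Row P: 000, Col P: 10100, Corner: 0


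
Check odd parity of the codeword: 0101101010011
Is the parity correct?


Number of 1s: 7

Yes, parity is correct (7 ones)


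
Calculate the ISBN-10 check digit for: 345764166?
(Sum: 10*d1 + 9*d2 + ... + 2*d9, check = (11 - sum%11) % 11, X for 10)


Weighted sum: 245
245 mod 11 = 3

Check digit: 8


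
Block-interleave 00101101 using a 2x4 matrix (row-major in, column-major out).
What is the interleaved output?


Matrix:
  0010
  1101
Read columns: 01011001

01011001


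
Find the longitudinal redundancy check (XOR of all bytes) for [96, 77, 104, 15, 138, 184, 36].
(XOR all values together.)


XOR chain: 96 ^ 77 ^ 104 ^ 15 ^ 138 ^ 184 ^ 36 = 92

92


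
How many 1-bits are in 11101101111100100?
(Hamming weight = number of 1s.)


Counting 1s in 11101101111100100

11


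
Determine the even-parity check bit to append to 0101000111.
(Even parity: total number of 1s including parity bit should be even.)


Number of 1s in data: 5
Parity bit: 1

1


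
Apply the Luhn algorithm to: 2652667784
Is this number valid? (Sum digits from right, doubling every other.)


Luhn sum = 45
45 mod 10 = 5

Invalid (Luhn sum mod 10 = 5)


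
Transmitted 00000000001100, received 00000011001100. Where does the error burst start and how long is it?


XOR: 00000011000000

Burst at position 6, length 2


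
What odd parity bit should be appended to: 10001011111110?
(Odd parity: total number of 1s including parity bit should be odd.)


Number of 1s in data: 9
Parity bit: 0

0


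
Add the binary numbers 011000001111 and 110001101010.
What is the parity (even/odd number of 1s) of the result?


011000001111 = 1551
110001101010 = 3178
Sum = 4729 = 1001001111001
1s count = 7

odd parity (7 ones in 1001001111001)


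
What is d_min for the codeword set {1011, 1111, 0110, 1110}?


Comparing all pairs, minimum distance: 1
Can detect 0 errors, correct 0 errors

1


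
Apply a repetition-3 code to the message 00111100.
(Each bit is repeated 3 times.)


Each bit -> 3 copies

000000111111111111000000


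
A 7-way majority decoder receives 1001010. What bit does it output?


Ones: 3 out of 7
Threshold: 4

0 (3/7 voted 1)


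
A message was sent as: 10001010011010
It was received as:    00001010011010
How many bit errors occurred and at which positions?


XOR: 10000000000000

1 error(s) at position(s): 0


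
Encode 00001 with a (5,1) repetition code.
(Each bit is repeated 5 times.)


Each bit -> 5 copies

0000000000000000000011111


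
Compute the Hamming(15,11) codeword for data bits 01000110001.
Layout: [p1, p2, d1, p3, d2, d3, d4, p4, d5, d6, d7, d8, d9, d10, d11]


Parity bits: p1=1, p2=1, p3=0, p4=1

110010010110001


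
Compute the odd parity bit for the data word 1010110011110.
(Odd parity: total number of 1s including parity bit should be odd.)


Number of 1s in data: 8
Parity bit: 1

1


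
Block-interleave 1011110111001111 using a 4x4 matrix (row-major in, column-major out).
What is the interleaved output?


Matrix:
  1011
  1101
  1100
  1111
Read columns: 1111011110011101

1111011110011101


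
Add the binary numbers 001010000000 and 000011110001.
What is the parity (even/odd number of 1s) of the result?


001010000000 = 640
000011110001 = 241
Sum = 881 = 1101110001
1s count = 6

even parity (6 ones in 1101110001)


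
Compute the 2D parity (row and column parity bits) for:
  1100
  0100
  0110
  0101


Row parities: 0100
Column parities: 1011

Row P: 0100, Col P: 1011, Corner: 1


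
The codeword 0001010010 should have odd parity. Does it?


Number of 1s: 3

Yes, parity is correct (3 ones)


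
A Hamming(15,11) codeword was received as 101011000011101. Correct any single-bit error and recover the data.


Syndrome = 4: error at position 4

Data: 11100011101 (corrected bit 4)


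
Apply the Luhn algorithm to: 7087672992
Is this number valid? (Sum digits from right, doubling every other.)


Luhn sum = 53
53 mod 10 = 3

Invalid (Luhn sum mod 10 = 3)


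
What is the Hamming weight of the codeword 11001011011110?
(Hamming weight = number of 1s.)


Counting 1s in 11001011011110

9


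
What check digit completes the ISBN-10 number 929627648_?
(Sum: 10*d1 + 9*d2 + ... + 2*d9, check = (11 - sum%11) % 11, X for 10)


Weighted sum: 321
321 mod 11 = 2

Check digit: 9


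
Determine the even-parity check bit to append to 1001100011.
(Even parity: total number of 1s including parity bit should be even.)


Number of 1s in data: 5
Parity bit: 1

1


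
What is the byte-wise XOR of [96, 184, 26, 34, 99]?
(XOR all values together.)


XOR chain: 96 ^ 184 ^ 26 ^ 34 ^ 99 = 131

131


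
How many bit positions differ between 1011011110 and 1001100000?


XOR: 0010111110
Count of 1s: 6

6


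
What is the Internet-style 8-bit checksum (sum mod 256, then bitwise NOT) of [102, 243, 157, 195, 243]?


Sum = 940 mod 256 = 172
Complement = 83

83


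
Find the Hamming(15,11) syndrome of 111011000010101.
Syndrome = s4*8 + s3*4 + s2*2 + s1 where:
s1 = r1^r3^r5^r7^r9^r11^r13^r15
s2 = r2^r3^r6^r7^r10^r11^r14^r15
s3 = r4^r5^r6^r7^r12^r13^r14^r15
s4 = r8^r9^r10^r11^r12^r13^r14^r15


s1=0, s2=1, s3=0, s4=1

Syndrome = 10 (error at position 10)


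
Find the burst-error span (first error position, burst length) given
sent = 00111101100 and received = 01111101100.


XOR: 01000000000

Burst at position 1, length 1


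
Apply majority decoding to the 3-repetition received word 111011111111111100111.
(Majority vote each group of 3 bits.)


Groups: 111, 011, 111, 111, 111, 100, 111
Majority votes: 1111101

1111101


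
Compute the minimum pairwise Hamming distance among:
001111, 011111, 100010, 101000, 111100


Comparing all pairs, minimum distance: 1
Can detect 0 errors, correct 0 errors

1


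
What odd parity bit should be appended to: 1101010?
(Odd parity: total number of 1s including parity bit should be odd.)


Number of 1s in data: 4
Parity bit: 1

1


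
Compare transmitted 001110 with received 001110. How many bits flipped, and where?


XOR: 000000

0 errors (received matches sent)


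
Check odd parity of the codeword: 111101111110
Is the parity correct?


Number of 1s: 10

No, parity error (10 ones)


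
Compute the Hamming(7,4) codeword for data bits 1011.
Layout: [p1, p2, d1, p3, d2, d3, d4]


Parity bits: p1=0, p2=1, p3=0

0110011


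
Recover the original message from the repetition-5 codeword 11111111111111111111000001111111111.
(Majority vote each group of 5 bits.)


Groups: 11111, 11111, 11111, 11111, 00000, 11111, 11111
Majority votes: 1111011

1111011


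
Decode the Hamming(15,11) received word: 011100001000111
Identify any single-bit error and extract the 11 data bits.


Syndrome = 0: no error detected

Data: 10001000111 (no errors)


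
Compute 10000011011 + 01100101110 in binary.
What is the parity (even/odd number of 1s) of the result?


10000011011 = 1051
01100101110 = 814
Sum = 1865 = 11101001001
1s count = 6

even parity (6 ones in 11101001001)


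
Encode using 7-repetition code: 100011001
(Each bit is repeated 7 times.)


Each bit -> 7 copies

111111100000000000000000000011111111111111000000000000001111111


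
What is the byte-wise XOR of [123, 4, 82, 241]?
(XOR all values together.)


XOR chain: 123 ^ 4 ^ 82 ^ 241 = 220

220


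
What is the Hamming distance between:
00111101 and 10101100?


XOR: 10010001
Count of 1s: 3

3


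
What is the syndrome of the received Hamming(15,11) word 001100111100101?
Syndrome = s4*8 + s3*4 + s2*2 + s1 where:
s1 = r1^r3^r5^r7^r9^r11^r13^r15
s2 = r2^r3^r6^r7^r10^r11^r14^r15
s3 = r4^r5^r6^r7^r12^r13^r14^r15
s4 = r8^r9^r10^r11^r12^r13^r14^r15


s1=1, s2=0, s3=0, s4=1

Syndrome = 9 (error at position 9)


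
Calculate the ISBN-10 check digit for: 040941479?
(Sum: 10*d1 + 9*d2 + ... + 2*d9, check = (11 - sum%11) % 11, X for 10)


Weighted sum: 183
183 mod 11 = 7

Check digit: 4


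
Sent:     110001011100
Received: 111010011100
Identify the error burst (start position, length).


XOR: 001011000000

Burst at position 2, length 4


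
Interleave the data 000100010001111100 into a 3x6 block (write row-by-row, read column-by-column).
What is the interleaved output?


Matrix:
  000100
  010001
  111100
Read columns: 001011001101000010

001011001101000010


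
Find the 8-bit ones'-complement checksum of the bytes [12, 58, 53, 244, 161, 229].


Sum = 757 mod 256 = 245
Complement = 10

10


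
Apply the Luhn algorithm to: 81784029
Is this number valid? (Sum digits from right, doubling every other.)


Luhn sum = 42
42 mod 10 = 2

Invalid (Luhn sum mod 10 = 2)


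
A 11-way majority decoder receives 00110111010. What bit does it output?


Ones: 6 out of 11
Threshold: 6

1 (6/11 voted 1)


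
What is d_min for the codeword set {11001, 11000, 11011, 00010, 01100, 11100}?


Comparing all pairs, minimum distance: 1
Can detect 0 errors, correct 0 errors

1


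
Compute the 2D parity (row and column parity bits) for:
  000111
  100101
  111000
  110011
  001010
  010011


Row parities: 111001
Column parities: 110000

Row P: 111001, Col P: 110000, Corner: 0


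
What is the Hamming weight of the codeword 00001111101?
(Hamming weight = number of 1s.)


Counting 1s in 00001111101

6


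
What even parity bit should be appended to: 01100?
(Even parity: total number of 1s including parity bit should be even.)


Number of 1s in data: 2
Parity bit: 0

0


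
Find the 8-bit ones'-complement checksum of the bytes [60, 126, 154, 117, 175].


Sum = 632 mod 256 = 120
Complement = 135

135


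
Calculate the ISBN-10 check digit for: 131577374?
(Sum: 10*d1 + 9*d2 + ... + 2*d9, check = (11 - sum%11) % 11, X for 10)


Weighted sum: 198
198 mod 11 = 0

Check digit: 0


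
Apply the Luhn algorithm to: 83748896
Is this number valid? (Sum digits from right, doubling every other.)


Luhn sum = 49
49 mod 10 = 9

Invalid (Luhn sum mod 10 = 9)


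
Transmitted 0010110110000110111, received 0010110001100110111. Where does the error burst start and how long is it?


XOR: 0000000111100000000

Burst at position 7, length 4


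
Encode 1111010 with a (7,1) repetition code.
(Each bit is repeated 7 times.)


Each bit -> 7 copies

1111111111111111111111111111000000011111110000000


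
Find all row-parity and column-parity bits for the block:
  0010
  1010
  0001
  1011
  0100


Row parities: 10111
Column parities: 0110

Row P: 10111, Col P: 0110, Corner: 0


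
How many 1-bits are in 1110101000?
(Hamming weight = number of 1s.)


Counting 1s in 1110101000

5


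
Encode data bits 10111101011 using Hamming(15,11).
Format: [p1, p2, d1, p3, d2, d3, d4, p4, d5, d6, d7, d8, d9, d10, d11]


Parity bits: p1=0, p2=0, p3=1, p4=1

001101111101011


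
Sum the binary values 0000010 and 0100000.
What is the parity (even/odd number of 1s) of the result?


0000010 = 2
0100000 = 32
Sum = 34 = 100010
1s count = 2

even parity (2 ones in 100010)


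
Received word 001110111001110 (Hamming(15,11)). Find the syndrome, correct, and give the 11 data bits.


Syndrome = 11: error at position 11

Data: 11011011110 (corrected bit 11)


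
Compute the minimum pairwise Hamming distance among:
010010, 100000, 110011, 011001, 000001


Comparing all pairs, minimum distance: 2
Can detect 1 errors, correct 0 errors

2


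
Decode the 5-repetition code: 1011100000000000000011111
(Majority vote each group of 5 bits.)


Groups: 10111, 00000, 00000, 00000, 11111
Majority votes: 10001

10001


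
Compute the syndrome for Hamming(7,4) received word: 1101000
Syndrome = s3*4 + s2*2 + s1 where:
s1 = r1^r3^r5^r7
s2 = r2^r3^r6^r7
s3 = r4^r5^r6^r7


s1=1, s2=1, s3=1

Syndrome = 7 (error at position 7)


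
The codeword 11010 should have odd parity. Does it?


Number of 1s: 3

Yes, parity is correct (3 ones)


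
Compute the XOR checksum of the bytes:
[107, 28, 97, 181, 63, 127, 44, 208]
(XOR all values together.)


XOR chain: 107 ^ 28 ^ 97 ^ 181 ^ 63 ^ 127 ^ 44 ^ 208 = 31

31


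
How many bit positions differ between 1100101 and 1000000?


XOR: 0100101
Count of 1s: 3

3


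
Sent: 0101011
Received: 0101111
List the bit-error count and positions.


XOR: 0000100

1 error(s) at position(s): 4


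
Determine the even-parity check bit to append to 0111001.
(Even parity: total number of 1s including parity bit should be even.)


Number of 1s in data: 4
Parity bit: 0

0


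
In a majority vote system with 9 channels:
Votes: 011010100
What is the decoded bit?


Ones: 4 out of 9
Threshold: 5

0 (4/9 voted 1)


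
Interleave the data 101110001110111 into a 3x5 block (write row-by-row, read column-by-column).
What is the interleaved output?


Matrix:
  10111
  00011
  10111
Read columns: 101000101111111

101000101111111


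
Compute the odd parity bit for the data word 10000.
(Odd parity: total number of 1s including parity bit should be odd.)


Number of 1s in data: 1
Parity bit: 0

0


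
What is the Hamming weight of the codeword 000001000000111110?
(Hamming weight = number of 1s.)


Counting 1s in 000001000000111110

6


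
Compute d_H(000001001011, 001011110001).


XOR: 001010111010
Count of 1s: 6

6


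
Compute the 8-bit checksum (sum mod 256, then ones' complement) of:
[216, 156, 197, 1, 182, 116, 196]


Sum = 1064 mod 256 = 40
Complement = 215

215


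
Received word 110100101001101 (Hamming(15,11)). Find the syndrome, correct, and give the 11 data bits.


Syndrome = 7: error at position 7

Data: 00001001101 (corrected bit 7)


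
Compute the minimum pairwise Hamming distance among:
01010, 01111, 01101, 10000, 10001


Comparing all pairs, minimum distance: 1
Can detect 0 errors, correct 0 errors

1


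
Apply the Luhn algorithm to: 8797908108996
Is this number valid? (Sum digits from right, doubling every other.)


Luhn sum = 77
77 mod 10 = 7

Invalid (Luhn sum mod 10 = 7)


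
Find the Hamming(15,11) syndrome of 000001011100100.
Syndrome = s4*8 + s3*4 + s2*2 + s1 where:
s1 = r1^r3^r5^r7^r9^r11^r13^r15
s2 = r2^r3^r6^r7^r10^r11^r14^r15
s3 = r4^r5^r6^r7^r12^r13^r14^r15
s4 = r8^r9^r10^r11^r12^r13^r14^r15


s1=0, s2=0, s3=0, s4=0

Syndrome = 0 (no error)


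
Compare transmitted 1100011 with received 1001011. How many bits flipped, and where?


XOR: 0101000

2 error(s) at position(s): 1, 3


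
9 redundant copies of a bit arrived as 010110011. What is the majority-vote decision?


Ones: 5 out of 9
Threshold: 5

1 (5/9 voted 1)


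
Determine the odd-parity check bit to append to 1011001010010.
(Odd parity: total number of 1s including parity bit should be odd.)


Number of 1s in data: 6
Parity bit: 1

1


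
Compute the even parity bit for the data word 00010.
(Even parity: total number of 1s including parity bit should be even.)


Number of 1s in data: 1
Parity bit: 1

1


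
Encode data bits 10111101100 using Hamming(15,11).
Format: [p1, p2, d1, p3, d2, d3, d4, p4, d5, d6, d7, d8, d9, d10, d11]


Parity bits: p1=0, p2=0, p3=0, p4=0

001001101101100


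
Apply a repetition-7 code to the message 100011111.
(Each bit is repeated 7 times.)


Each bit -> 7 copies

111111100000000000000000000011111111111111111111111111111111111


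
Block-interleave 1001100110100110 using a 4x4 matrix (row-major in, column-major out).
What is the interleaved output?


Matrix:
  1001
  1001
  1010
  0110
Read columns: 1110000100111100

1110000100111100


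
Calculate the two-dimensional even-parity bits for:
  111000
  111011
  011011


Row parities: 110
Column parities: 011000

Row P: 110, Col P: 011000, Corner: 0


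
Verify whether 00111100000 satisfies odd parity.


Number of 1s: 4

No, parity error (4 ones)


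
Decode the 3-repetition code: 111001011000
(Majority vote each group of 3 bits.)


Groups: 111, 001, 011, 000
Majority votes: 1010

1010


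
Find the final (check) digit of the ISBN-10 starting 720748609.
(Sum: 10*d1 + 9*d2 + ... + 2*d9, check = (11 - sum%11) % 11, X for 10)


Weighted sum: 243
243 mod 11 = 1

Check digit: X


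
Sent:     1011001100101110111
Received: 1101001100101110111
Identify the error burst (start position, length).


XOR: 0110000000000000000

Burst at position 1, length 2


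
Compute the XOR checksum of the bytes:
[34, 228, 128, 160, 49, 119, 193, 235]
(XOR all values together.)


XOR chain: 34 ^ 228 ^ 128 ^ 160 ^ 49 ^ 119 ^ 193 ^ 235 = 138

138


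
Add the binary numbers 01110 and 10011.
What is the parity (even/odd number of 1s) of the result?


01110 = 14
10011 = 19
Sum = 33 = 100001
1s count = 2

even parity (2 ones in 100001)


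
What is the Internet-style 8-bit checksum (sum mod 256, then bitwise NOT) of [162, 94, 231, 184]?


Sum = 671 mod 256 = 159
Complement = 96

96


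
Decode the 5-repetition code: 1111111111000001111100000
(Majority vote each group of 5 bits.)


Groups: 11111, 11111, 00000, 11111, 00000
Majority votes: 11010

11010


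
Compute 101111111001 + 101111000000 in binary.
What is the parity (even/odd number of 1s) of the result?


101111111001 = 3065
101111000000 = 3008
Sum = 6073 = 1011110111001
1s count = 9

odd parity (9 ones in 1011110111001)


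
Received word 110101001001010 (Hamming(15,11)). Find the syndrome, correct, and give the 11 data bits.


Syndrome = 10: error at position 10

Data: 00101101010 (corrected bit 10)


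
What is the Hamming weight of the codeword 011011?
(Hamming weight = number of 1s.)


Counting 1s in 011011

4


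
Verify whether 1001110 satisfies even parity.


Number of 1s: 4

Yes, parity is correct (4 ones)


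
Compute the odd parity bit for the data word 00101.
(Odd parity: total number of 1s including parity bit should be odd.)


Number of 1s in data: 2
Parity bit: 1

1


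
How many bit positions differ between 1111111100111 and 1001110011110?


XOR: 0110001111001
Count of 1s: 7

7


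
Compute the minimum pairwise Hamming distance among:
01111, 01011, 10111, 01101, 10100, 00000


Comparing all pairs, minimum distance: 1
Can detect 0 errors, correct 0 errors

1


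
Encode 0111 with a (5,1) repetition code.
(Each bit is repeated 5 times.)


Each bit -> 5 copies

00000111111111111111


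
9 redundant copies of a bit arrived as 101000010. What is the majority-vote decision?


Ones: 3 out of 9
Threshold: 5

0 (3/9 voted 1)


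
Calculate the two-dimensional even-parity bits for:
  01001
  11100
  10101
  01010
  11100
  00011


Row parities: 011010
Column parities: 10101

Row P: 011010, Col P: 10101, Corner: 1


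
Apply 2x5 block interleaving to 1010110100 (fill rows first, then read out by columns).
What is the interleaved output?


Matrix:
  10101
  10100
Read columns: 1100110010

1100110010


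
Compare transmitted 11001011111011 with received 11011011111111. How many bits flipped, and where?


XOR: 00010000000100

2 error(s) at position(s): 3, 11


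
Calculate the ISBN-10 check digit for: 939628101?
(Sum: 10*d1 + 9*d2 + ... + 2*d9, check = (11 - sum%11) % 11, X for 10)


Weighted sum: 289
289 mod 11 = 3

Check digit: 8


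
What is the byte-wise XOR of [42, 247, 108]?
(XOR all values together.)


XOR chain: 42 ^ 247 ^ 108 = 177

177


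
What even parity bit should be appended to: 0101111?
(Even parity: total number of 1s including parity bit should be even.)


Number of 1s in data: 5
Parity bit: 1

1


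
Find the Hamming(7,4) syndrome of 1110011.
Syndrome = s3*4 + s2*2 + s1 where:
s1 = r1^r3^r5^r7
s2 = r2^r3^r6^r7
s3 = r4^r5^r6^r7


s1=1, s2=0, s3=0

Syndrome = 1 (error at position 1)


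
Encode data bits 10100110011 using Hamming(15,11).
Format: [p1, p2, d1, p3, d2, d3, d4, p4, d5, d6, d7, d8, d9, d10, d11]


Parity bits: p1=1, p2=0, p3=1, p4=0

101101000110011


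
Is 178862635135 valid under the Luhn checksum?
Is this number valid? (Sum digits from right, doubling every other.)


Luhn sum = 48
48 mod 10 = 8

Invalid (Luhn sum mod 10 = 8)


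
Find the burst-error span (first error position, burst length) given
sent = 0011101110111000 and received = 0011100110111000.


XOR: 0000001000000000

Burst at position 6, length 1


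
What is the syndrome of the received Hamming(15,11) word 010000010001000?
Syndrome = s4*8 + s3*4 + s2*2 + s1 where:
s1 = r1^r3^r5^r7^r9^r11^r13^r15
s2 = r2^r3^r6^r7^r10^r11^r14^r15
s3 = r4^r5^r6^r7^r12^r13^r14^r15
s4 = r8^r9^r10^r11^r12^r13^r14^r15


s1=0, s2=1, s3=1, s4=0

Syndrome = 6 (error at position 6)


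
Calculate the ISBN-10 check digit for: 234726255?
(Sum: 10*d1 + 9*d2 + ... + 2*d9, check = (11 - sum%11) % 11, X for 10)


Weighted sum: 203
203 mod 11 = 5

Check digit: 6


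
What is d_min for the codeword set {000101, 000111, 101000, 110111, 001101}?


Comparing all pairs, minimum distance: 1
Can detect 0 errors, correct 0 errors

1


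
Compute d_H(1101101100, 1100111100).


XOR: 0001010000
Count of 1s: 2

2


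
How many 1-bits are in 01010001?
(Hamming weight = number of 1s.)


Counting 1s in 01010001

3


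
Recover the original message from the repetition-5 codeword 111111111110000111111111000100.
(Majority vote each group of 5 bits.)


Groups: 11111, 11111, 10000, 11111, 11110, 00100
Majority votes: 110110

110110


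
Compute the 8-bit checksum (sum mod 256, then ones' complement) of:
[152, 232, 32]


Sum = 416 mod 256 = 160
Complement = 95

95


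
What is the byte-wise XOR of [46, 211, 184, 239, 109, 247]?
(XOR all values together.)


XOR chain: 46 ^ 211 ^ 184 ^ 239 ^ 109 ^ 247 = 48

48


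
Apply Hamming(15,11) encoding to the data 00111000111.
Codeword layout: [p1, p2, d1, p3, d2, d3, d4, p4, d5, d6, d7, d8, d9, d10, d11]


Parity bits: p1=0, p2=0, p3=1, p4=0

000101101000111


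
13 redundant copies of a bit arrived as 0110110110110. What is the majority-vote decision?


Ones: 8 out of 13
Threshold: 7

1 (8/13 voted 1)


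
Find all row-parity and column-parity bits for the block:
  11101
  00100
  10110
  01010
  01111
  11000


Row parities: 011000
Column parities: 10010

Row P: 011000, Col P: 10010, Corner: 0


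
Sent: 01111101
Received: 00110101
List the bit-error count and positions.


XOR: 01001000

2 error(s) at position(s): 1, 4


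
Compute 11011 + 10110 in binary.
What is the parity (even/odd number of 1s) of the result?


11011 = 27
10110 = 22
Sum = 49 = 110001
1s count = 3

odd parity (3 ones in 110001)


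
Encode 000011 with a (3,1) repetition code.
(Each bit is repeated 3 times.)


Each bit -> 3 copies

000000000000111111


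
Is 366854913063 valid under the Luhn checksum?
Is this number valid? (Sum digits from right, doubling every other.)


Luhn sum = 50
50 mod 10 = 0

Valid (Luhn sum mod 10 = 0)


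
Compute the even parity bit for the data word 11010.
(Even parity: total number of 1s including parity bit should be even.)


Number of 1s in data: 3
Parity bit: 1

1


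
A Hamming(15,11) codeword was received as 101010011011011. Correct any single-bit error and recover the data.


Syndrome = 0: no error detected

Data: 11001011011 (no errors)


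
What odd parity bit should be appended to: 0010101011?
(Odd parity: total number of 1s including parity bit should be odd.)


Number of 1s in data: 5
Parity bit: 0

0


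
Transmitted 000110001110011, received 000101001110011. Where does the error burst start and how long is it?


XOR: 000011000000000

Burst at position 4, length 2


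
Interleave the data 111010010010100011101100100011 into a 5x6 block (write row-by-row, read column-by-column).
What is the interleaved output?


Matrix:
  111010
  010010
  100011
  101100
  100011
Read columns: 101111100010010000101110100101

101111100010010000101110100101


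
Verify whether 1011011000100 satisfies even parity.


Number of 1s: 6

Yes, parity is correct (6 ones)


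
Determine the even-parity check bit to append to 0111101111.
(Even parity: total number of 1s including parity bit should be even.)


Number of 1s in data: 8
Parity bit: 0

0


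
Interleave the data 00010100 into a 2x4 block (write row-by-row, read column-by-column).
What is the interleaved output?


Matrix:
  0001
  0100
Read columns: 00010010

00010010


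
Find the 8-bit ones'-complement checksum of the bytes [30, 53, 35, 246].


Sum = 364 mod 256 = 108
Complement = 147

147


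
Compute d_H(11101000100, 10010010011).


XOR: 01111010111
Count of 1s: 8

8


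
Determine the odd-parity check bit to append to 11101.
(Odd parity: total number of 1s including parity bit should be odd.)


Number of 1s in data: 4
Parity bit: 1

1


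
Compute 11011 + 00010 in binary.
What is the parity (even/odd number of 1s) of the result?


11011 = 27
00010 = 2
Sum = 29 = 11101
1s count = 4

even parity (4 ones in 11101)


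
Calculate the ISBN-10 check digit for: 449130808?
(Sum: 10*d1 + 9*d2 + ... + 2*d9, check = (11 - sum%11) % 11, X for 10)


Weighted sum: 221
221 mod 11 = 1

Check digit: X


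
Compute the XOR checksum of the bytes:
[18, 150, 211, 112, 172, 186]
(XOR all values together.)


XOR chain: 18 ^ 150 ^ 211 ^ 112 ^ 172 ^ 186 = 49

49


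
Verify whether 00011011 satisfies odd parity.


Number of 1s: 4

No, parity error (4 ones)


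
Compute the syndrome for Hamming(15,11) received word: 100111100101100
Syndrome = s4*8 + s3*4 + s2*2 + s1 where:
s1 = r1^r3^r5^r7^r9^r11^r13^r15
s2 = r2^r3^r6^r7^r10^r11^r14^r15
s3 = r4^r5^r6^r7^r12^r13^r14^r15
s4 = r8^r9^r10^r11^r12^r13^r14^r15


s1=0, s2=1, s3=0, s4=1

Syndrome = 10 (error at position 10)


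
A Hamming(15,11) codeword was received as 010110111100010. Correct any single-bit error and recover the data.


Syndrome = 1: error at position 1

Data: 01011100010 (corrected bit 1)


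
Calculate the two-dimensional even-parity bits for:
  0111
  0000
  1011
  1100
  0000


Row parities: 10100
Column parities: 0000

Row P: 10100, Col P: 0000, Corner: 0


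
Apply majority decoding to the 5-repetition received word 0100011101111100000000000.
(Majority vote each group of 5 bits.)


Groups: 01000, 11101, 11110, 00000, 00000
Majority votes: 01100

01100


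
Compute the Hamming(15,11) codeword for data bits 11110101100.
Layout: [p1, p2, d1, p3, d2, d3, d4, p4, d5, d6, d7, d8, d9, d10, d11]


Parity bits: p1=0, p2=0, p3=1, p4=1

001111110101100


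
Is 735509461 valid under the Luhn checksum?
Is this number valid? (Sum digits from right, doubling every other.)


Luhn sum = 36
36 mod 10 = 6

Invalid (Luhn sum mod 10 = 6)
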